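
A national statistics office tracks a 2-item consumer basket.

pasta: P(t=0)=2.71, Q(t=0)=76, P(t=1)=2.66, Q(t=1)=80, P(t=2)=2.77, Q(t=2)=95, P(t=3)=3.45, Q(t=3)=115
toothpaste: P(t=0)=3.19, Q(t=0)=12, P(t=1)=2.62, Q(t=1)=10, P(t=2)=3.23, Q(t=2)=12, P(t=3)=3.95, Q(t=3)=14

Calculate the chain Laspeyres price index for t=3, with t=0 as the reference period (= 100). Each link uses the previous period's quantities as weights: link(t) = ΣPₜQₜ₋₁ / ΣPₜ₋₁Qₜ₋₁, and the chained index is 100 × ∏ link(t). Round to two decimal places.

Link t=0→t=1:
ΣP(t=1)Q(t=0) = 2.66×76 + 2.62×12 = 202.16 + 31.44 = 233.6
ΣP(t=0)Q(t=0) = 2.71×76 + 3.19×12 = 205.96 + 38.28 = 244.24
link = 233.6/244.24 = 0.956436
Link t=1→t=2:
ΣP(t=2)Q(t=1) = 2.77×80 + 3.23×10 = 221.6 + 32.3 = 253.9
ΣP(t=1)Q(t=1) = 2.66×80 + 2.62×10 = 212.8 + 26.2 = 239
link = 253.9/239 = 1.062343
Link t=2→t=3:
ΣP(t=3)Q(t=2) = 3.45×95 + 3.95×12 = 327.75 + 47.4 = 375.15
ΣP(t=2)Q(t=2) = 2.77×95 + 3.23×12 = 263.15 + 38.76 = 301.91
link = 375.15/301.91 = 1.242589
Chained index = 100 × 0.956436 × 1.062343 × 1.242589 = 126.2549

126.25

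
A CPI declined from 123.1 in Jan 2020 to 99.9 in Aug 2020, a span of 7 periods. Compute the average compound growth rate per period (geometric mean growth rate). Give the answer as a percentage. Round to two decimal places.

-2.94%

Growth factor = (99.9/123.1)^(1/7) = (0.811535)^(1/7) = 0.970608
Growth rate = 0.970608 − 1 = -0.029392 = -2.9392%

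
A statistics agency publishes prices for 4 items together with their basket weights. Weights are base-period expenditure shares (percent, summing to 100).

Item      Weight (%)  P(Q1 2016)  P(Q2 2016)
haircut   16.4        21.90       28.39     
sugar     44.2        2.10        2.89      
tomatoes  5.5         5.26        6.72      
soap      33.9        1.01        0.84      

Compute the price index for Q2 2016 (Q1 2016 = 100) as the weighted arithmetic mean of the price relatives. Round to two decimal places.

haircut: 16.4 × (28.39/21.90) = 16.4 × 1.296347 = 21.2601
sugar: 44.2 × (2.89/2.10) = 44.2 × 1.376190 = 60.8276
tomatoes: 5.5 × (6.72/5.26) = 5.5 × 1.277567 = 7.0266
soap: 33.9 × (0.84/1.01) = 33.9 × 0.831683 = 28.1941
Index = Σ wᵢ·(p₁ᵢ/p₀ᵢ) = 21.2601 + 60.8276 + 7.0266 + 28.1941 = 117.3084

117.31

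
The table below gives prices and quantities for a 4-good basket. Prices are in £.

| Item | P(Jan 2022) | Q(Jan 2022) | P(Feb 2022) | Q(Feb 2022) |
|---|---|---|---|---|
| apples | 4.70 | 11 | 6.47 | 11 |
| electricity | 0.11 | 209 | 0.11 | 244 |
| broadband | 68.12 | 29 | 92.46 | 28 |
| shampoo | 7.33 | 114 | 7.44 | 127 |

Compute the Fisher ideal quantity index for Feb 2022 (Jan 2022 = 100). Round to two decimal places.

100.65

Laspeyres component (base-period weights):
ΣP(Jan 2022)Q(Feb 2022) = 4.70×11 + 0.11×244 + 68.12×28 + 7.33×127 = 51.7 + 26.84 + 1907.36 + 930.91 = 2916.81
ΣP(Jan 2022)Q(Jan 2022) = 4.70×11 + 0.11×209 + 68.12×29 + 7.33×114 = 51.7 + 22.99 + 1975.48 + 835.62 = 2885.79
L = 2916.81 / 2885.79 × 100 = 101.0749
Paasche component (current-period weights):
ΣP(Feb 2022)Q(Feb 2022) = 6.47×11 + 0.11×244 + 92.46×28 + 7.44×127 = 71.17 + 26.84 + 2588.88 + 944.88 = 3631.77
ΣP(Feb 2022)Q(Jan 2022) = 6.47×11 + 0.11×209 + 92.46×29 + 7.44×114 = 71.17 + 22.99 + 2681.34 + 848.16 = 3623.66
P = 3631.77 / 3623.66 × 100 = 100.2238
Fisher = √(L × P) = √(101.0749 × 100.2238) = 100.6485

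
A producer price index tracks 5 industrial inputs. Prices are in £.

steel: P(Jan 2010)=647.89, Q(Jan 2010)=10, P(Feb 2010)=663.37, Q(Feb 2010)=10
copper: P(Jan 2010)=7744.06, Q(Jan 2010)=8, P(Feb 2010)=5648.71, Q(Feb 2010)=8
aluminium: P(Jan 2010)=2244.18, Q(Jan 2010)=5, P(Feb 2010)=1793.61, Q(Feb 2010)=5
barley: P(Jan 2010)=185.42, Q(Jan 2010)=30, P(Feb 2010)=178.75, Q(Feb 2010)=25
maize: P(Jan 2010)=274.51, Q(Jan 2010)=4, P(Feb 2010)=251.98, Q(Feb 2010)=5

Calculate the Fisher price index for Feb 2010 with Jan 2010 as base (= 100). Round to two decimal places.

77.73

Laspeyres component (base-period weights):
ΣP(Feb 2010)Q(Jan 2010) = 663.37×10 + 5648.71×8 + 1793.61×5 + 178.75×30 + 251.98×4 = 6633.7 + 45189.68 + 8968.05 + 5362.5 + 1007.92 = 67161.85
ΣP(Jan 2010)Q(Jan 2010) = 647.89×10 + 7744.06×8 + 2244.18×5 + 185.42×30 + 274.51×4 = 6478.9 + 61952.48 + 11220.9 + 5562.6 + 1098.04 = 86312.92
L = 67161.85 / 86312.92 × 100 = 77.8120
Paasche component (current-period weights):
ΣP(Feb 2010)Q(Feb 2010) = 663.37×10 + 5648.71×8 + 1793.61×5 + 178.75×25 + 251.98×5 = 6633.7 + 45189.68 + 8968.05 + 4468.75 + 1259.9 = 66520.08
ΣP(Jan 2010)Q(Feb 2010) = 647.89×10 + 7744.06×8 + 2244.18×5 + 185.42×25 + 274.51×5 = 6478.9 + 61952.48 + 11220.9 + 4635.5 + 1372.55 = 85660.33
P = 66520.08 / 85660.33 × 100 = 77.6556
Fisher = √(L × P) = √(77.8120 × 77.6556) = 77.7338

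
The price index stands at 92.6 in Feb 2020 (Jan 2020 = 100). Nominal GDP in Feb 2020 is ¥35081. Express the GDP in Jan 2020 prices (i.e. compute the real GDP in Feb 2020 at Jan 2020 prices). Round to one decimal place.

Real = Nominal ÷ (Index/100) = 35081 ÷ (92.6/100)
     = 35081 ÷ 0.926 = 37884.4492

37884.4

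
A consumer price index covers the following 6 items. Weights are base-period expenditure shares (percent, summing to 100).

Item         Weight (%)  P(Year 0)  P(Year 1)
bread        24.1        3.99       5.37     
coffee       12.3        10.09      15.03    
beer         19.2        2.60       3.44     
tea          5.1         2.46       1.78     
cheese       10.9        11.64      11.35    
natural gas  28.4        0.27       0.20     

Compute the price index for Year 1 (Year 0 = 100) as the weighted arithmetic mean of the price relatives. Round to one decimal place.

111.5

bread: 24.1 × (5.37/3.99) = 24.1 × 1.345865 = 32.4353
coffee: 12.3 × (15.03/10.09) = 12.3 × 1.489594 = 18.3220
beer: 19.2 × (3.44/2.60) = 19.2 × 1.323077 = 25.4031
tea: 5.1 × (1.78/2.46) = 5.1 × 0.723577 = 3.6902
cheese: 10.9 × (11.35/11.64) = 10.9 × 0.975086 = 10.6284
natural gas: 28.4 × (0.20/0.27) = 28.4 × 0.740741 = 21.0370
Index = Σ wᵢ·(p₁ᵢ/p₀ᵢ) = 32.4353 + 18.3220 + 25.4031 + 3.6902 + 10.6284 + 21.0370 = 111.5161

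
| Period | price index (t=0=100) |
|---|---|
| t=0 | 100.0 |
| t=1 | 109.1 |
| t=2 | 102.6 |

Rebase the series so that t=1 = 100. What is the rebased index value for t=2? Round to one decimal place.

Rebased(t=2) = 102.6 / 109.1 × 100 = 94.0422

94.0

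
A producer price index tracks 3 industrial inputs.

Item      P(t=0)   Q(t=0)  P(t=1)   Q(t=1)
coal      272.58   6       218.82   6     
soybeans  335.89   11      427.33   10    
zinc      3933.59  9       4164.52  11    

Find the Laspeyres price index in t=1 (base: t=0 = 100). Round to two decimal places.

Laspeyres price index uses base-period quantities as weights.
ΣP(t=1)·Q(t=0) = 218.82×6 + 427.33×11 + 4164.52×9 = 1312.92 + 4700.63 + 37480.68 = 43494.23
ΣP(t=0)·Q(t=0) = 272.58×6 + 335.89×11 + 3933.59×9 = 1635.48 + 3694.79 + 35402.31 = 40732.58
Index = 43494.23 / 40732.58 × 100 = 106.7800

106.78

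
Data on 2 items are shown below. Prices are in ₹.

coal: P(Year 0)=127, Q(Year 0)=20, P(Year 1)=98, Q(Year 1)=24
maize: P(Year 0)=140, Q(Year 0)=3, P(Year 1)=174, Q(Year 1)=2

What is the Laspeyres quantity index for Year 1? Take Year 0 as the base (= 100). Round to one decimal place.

Laspeyres quantity index uses base-period prices as weights.
ΣP(Year 0)·Q(Year 1) = 127×24 + 140×2 = 3048 + 280 = 3328
ΣP(Year 0)·Q(Year 0) = 127×20 + 140×3 = 2540 + 420 = 2960
Index = 3328 / 2960 × 100 = 112.4324

112.4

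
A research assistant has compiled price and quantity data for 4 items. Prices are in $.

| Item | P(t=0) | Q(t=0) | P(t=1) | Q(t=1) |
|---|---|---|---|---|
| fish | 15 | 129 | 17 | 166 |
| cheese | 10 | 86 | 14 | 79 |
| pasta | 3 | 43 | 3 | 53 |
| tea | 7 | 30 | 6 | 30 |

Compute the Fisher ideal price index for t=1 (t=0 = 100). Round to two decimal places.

117.59

Laspeyres component (base-period weights):
ΣP(t=1)Q(t=0) = 17×129 + 14×86 + 3×43 + 6×30 = 2193 + 1204 + 129 + 180 = 3706
ΣP(t=0)Q(t=0) = 15×129 + 10×86 + 3×43 + 7×30 = 1935 + 860 + 129 + 210 = 3134
L = 3706 / 3134 × 100 = 118.2514
Paasche component (current-period weights):
ΣP(t=1)Q(t=1) = 17×166 + 14×79 + 3×53 + 6×30 = 2822 + 1106 + 159 + 180 = 4267
ΣP(t=0)Q(t=1) = 15×166 + 10×79 + 3×53 + 7×30 = 2490 + 790 + 159 + 210 = 3649
P = 4267 / 3649 × 100 = 116.9361
Fisher = √(L × P) = √(118.2514 × 116.9361) = 117.5920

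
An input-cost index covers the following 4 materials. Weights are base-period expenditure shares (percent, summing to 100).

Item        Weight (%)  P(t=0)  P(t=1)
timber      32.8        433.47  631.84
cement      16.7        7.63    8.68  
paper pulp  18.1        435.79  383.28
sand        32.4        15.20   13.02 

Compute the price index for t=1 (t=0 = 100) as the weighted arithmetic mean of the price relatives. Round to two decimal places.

timber: 32.8 × (631.84/433.47) = 32.8 × 1.457633 = 47.8103
cement: 16.7 × (8.68/7.63) = 16.7 × 1.137615 = 18.9982
paper pulp: 18.1 × (383.28/435.79) = 18.1 × 0.879506 = 15.9191
sand: 32.4 × (13.02/15.20) = 32.4 × 0.856579 = 27.7532
Index = Σ wᵢ·(p₁ᵢ/p₀ᵢ) = 47.8103 + 18.9982 + 15.9191 + 27.7532 = 110.4807

110.48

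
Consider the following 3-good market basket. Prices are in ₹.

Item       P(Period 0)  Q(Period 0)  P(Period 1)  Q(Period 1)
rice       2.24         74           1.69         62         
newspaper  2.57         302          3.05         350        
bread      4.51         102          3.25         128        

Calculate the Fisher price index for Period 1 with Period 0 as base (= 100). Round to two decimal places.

98.29

Laspeyres component (base-period weights):
ΣP(Period 1)Q(Period 0) = 1.69×74 + 3.05×302 + 3.25×102 = 125.06 + 921.1 + 331.5 = 1377.66
ΣP(Period 0)Q(Period 0) = 2.24×74 + 2.57×302 + 4.51×102 = 165.76 + 776.14 + 460.02 = 1401.92
L = 1377.66 / 1401.92 × 100 = 98.2695
Paasche component (current-period weights):
ΣP(Period 1)Q(Period 1) = 1.69×62 + 3.05×350 + 3.25×128 = 104.78 + 1067.5 + 416 = 1588.28
ΣP(Period 0)Q(Period 1) = 2.24×62 + 2.57×350 + 4.51×128 = 138.88 + 899.5 + 577.28 = 1615.66
P = 1588.28 / 1615.66 × 100 = 98.3053
Fisher = √(L × P) = √(98.2695 × 98.3053) = 98.2874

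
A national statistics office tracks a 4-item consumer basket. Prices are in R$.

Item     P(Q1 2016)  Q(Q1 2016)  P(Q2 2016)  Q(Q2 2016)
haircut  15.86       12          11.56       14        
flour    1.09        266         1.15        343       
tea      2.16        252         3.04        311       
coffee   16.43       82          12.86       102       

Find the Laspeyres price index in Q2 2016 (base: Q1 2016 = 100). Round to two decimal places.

Laspeyres price index uses base-period quantities as weights.
ΣP(Q2 2016)·Q(Q1 2016) = 11.56×12 + 1.15×266 + 3.04×252 + 12.86×82 = 138.72 + 305.9 + 766.08 + 1054.52 = 2265.22
ΣP(Q1 2016)·Q(Q1 2016) = 15.86×12 + 1.09×266 + 2.16×252 + 16.43×82 = 190.32 + 289.94 + 544.32 + 1347.26 = 2371.84
Index = 2265.22 / 2371.84 × 100 = 95.5048

95.50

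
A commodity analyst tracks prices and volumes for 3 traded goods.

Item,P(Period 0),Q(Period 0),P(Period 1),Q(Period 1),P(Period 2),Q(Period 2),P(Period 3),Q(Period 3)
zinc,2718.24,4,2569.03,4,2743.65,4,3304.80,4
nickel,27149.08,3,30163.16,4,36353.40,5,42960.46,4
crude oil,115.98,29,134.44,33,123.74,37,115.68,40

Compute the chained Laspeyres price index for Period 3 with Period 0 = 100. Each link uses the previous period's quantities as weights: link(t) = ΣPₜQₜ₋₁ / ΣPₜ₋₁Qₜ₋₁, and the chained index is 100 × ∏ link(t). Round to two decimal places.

Link Period 0→Period 1:
ΣP(Period 1)Q(Period 0) = 2569.03×4 + 30163.16×3 + 134.44×29 = 10276.12 + 90489.48 + 3898.76 = 104664.36
ΣP(Period 0)Q(Period 0) = 2718.24×4 + 27149.08×3 + 115.98×29 = 10872.96 + 81447.24 + 3363.42 = 95683.62
link = 104664.36/95683.62 = 1.093859
Link Period 1→Period 2:
ΣP(Period 2)Q(Period 1) = 2743.65×4 + 36353.40×4 + 123.74×33 = 10974.6 + 145413.6 + 4083.42 = 160471.62
ΣP(Period 1)Q(Period 1) = 2569.03×4 + 30163.16×4 + 134.44×33 = 10276.12 + 120652.64 + 4436.52 = 135365.28
link = 160471.62/135365.28 = 1.185471
Link Period 2→Period 3:
ΣP(Period 3)Q(Period 2) = 3304.80×4 + 42960.46×5 + 115.68×37 = 13219.2 + 214802.3 + 4280.16 = 232301.66
ΣP(Period 2)Q(Period 2) = 2743.65×4 + 36353.40×5 + 123.74×37 = 10974.6 + 181767 + 4578.38 = 197319.98
link = 232301.66/197319.98 = 1.177284
Chained index = 100 × 1.093859 × 1.185471 × 1.177284 = 152.6629

152.66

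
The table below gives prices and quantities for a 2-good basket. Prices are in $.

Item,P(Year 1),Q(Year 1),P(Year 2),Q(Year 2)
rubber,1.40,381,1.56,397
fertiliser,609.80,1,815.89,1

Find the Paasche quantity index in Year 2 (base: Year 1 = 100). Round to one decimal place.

Paasche quantity index uses current-period prices as weights.
ΣP(Year 2)·Q(Year 2) = 1.56×397 + 815.89×1 = 619.32 + 815.89 = 1435.21
ΣP(Year 2)·Q(Year 1) = 1.56×381 + 815.89×1 = 594.36 + 815.89 = 1410.25
Index = 1435.21 / 1410.25 × 100 = 101.7699

101.8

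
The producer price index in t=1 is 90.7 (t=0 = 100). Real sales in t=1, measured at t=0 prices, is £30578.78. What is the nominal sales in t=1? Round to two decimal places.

27734.95

Nominal = Real × (Index/100) = 30578.78 × (90.7/100)
        = 30578.78 × 0.907 = 27734.9535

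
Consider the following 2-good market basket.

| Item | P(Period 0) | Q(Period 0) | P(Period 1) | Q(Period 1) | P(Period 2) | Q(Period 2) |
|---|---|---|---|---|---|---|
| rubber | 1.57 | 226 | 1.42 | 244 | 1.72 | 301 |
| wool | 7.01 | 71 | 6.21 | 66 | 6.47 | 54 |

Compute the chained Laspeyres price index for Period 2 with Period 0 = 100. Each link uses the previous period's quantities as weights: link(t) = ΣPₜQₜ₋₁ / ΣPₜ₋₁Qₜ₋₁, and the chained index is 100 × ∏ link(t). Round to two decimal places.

Link Period 0→Period 1:
ΣP(Period 1)Q(Period 0) = 1.42×226 + 6.21×71 = 320.92 + 440.91 = 761.83
ΣP(Period 0)Q(Period 0) = 1.57×226 + 7.01×71 = 354.82 + 497.71 = 852.53
link = 761.83/852.53 = 0.893611
Link Period 1→Period 2:
ΣP(Period 2)Q(Period 1) = 1.72×244 + 6.47×66 = 419.68 + 427.02 = 846.7
ΣP(Period 1)Q(Period 1) = 1.42×244 + 6.21×66 = 346.48 + 409.86 = 756.34
link = 846.7/756.34 = 1.119470
Chained index = 100 × 0.893611 × 1.119470 = 100.0371

100.04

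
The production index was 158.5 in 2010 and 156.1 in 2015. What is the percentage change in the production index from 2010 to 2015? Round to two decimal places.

-1.51%

Change = (156.1 − 158.5) / 158.5 × 100
       = -2.4 / 158.5 × 100 = -1.5142%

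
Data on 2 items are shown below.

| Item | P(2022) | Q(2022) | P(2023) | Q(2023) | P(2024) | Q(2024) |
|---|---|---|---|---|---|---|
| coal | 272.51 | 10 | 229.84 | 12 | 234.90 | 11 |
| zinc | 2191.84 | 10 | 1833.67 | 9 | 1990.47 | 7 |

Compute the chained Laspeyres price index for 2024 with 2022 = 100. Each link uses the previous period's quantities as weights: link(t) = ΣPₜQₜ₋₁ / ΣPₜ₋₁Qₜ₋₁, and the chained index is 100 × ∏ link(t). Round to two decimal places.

Link 2022→2023:
ΣP(2023)Q(2022) = 229.84×10 + 1833.67×10 = 2298.4 + 18336.7 = 20635.1
ΣP(2022)Q(2022) = 272.51×10 + 2191.84×10 = 2725.1 + 21918.4 = 24643.5
link = 20635.1/24643.5 = 0.837345
Link 2023→2024:
ΣP(2024)Q(2023) = 234.90×12 + 1990.47×9 = 2818.8 + 17914.23 = 20733.03
ΣP(2023)Q(2023) = 229.84×12 + 1833.67×9 = 2758.08 + 16503.03 = 19261.11
link = 20733.03/19261.11 = 1.076419
Chained index = 100 × 0.837345 × 1.076419 = 90.1334

90.13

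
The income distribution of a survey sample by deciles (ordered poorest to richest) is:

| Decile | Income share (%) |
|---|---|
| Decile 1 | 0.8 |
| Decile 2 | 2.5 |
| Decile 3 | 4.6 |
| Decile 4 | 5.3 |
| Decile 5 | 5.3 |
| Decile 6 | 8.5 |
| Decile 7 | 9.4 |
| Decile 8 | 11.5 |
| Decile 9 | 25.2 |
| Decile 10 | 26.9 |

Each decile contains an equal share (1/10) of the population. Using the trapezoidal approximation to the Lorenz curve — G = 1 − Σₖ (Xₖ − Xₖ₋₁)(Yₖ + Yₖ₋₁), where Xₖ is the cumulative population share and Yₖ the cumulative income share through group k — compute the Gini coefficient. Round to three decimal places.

0.444

Cumulative income shares Yₖ: 0.0080, 0.0330, 0.0790, 0.1320, 0.1850, 0.2700, 0.3640, 0.4790, 0.7310, 1.0000
Σ (Xₖ−Xₖ₋₁)(Yₖ+Yₖ₋₁) = (1/10)(0.0080+0.0000) + (1/10)(0.0330+0.0080) + (1/10)(0.0790+0.0330) + (1/10)(0.1320+0.0790) + (1/10)(0.1850+0.1320) + (1/10)(0.2700+0.1850) + (1/10)(0.3640+0.2700) + (1/10)(0.4790+0.3640) + (1/10)(0.7310+0.4790) + (1/10)(1.0000+0.7310)
  = 0.0008 + 0.0041 + 0.0112 + 0.0211 + 0.0317 + 0.0455 + 0.0634 + 0.0843 + 0.1210 + 0.1731 = 0.5562
G = 1 − 0.5562 = 0.4438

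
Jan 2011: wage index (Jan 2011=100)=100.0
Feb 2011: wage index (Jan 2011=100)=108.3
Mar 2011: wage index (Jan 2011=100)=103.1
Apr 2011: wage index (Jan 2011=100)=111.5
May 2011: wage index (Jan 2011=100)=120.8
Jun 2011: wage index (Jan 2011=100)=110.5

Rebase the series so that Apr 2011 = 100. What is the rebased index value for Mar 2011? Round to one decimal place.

Rebased(Mar 2011) = 103.1 / 111.5 × 100 = 92.4664

92.5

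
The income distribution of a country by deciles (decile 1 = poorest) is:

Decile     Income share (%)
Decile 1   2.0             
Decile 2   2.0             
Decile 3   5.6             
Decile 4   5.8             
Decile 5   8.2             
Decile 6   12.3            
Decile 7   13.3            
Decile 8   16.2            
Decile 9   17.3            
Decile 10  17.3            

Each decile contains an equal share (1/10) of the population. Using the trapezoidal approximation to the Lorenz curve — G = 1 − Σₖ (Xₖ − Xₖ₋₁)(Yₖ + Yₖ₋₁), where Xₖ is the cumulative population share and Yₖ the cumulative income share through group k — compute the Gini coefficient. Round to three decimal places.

0.324

Cumulative income shares Yₖ: 0.0200, 0.0400, 0.0960, 0.1540, 0.2360, 0.3590, 0.4920, 0.6540, 0.8270, 1.0000
Σ (Xₖ−Xₖ₋₁)(Yₖ+Yₖ₋₁) = (1/10)(0.0200+0.0000) + (1/10)(0.0400+0.0200) + (1/10)(0.0960+0.0400) + (1/10)(0.1540+0.0960) + (1/10)(0.2360+0.1540) + (1/10)(0.3590+0.2360) + (1/10)(0.4920+0.3590) + (1/10)(0.6540+0.4920) + (1/10)(0.8270+0.6540) + (1/10)(1.0000+0.8270)
  = 0.0020 + 0.0060 + 0.0136 + 0.0250 + 0.0390 + 0.0595 + 0.0851 + 0.1146 + 0.1481 + 0.1827 = 0.6756
G = 1 − 0.6756 = 0.3244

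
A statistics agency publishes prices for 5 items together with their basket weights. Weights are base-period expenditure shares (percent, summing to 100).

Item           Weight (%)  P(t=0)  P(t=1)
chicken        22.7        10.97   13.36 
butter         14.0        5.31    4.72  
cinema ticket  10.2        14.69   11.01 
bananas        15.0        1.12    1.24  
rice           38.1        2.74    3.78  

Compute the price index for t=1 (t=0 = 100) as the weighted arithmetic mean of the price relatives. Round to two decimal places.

116.90

chicken: 22.7 × (13.36/10.97) = 22.7 × 1.217867 = 27.6456
butter: 14.0 × (4.72/5.31) = 14.0 × 0.888889 = 12.4444
cinema ticket: 10.2 × (11.01/14.69) = 10.2 × 0.749489 = 7.6448
bananas: 15.0 × (1.24/1.12) = 15.0 × 1.107143 = 16.6071
rice: 38.1 × (3.78/2.74) = 38.1 × 1.379562 = 52.5613
Index = Σ wᵢ·(p₁ᵢ/p₀ᵢ) = 27.6456 + 12.4444 + 7.6448 + 16.6071 + 52.5613 = 116.9033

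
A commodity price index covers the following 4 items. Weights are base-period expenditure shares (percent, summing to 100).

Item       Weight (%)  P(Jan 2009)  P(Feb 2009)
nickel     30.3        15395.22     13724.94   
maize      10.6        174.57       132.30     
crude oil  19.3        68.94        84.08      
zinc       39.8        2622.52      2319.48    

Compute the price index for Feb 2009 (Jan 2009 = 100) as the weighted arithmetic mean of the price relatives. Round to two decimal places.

93.79

nickel: 30.3 × (13724.94/15395.22) = 30.3 × 0.891507 = 27.0126
maize: 10.6 × (132.30/174.57) = 10.6 × 0.757862 = 8.0333
crude oil: 19.3 × (84.08/68.94) = 19.3 × 1.219611 = 23.5385
zinc: 39.8 × (2319.48/2622.52) = 39.8 × 0.884447 = 35.2010
Index = Σ wᵢ·(p₁ᵢ/p₀ᵢ) = 27.0126 + 8.0333 + 23.5385 + 35.2010 = 93.7855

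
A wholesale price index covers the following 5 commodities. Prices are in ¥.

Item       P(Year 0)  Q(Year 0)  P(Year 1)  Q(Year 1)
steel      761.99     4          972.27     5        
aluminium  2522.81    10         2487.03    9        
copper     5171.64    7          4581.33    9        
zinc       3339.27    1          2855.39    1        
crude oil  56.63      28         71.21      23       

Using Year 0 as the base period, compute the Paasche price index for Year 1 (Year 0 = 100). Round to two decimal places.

93.91

Paasche price index uses current-period quantities as weights.
ΣP(Year 1)·Q(Year 1) = 972.27×5 + 2487.03×9 + 4581.33×9 + 2855.39×1 + 71.21×23 = 4861.35 + 22383.27 + 41231.97 + 2855.39 + 1637.83 = 72969.81
ΣP(Year 0)·Q(Year 1) = 761.99×5 + 2522.81×9 + 5171.64×9 + 3339.27×1 + 56.63×23 = 3809.95 + 22705.29 + 46544.76 + 3339.27 + 1302.49 = 77701.76
Index = 72969.81 / 77701.76 × 100 = 93.9101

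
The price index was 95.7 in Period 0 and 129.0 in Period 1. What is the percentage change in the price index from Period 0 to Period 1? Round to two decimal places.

34.80%

Change = (129.0 − 95.7) / 95.7 × 100
       = 33.3 / 95.7 × 100 = 34.7962%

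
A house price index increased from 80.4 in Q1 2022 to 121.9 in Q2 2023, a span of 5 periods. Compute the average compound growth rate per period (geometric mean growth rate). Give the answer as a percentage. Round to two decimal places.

Growth factor = (121.9/80.4)^(1/5) = (1.516169)^(1/5) = 1.086800
Growth rate = 1.086800 − 1 = 0.086800 = 8.6800%

8.68%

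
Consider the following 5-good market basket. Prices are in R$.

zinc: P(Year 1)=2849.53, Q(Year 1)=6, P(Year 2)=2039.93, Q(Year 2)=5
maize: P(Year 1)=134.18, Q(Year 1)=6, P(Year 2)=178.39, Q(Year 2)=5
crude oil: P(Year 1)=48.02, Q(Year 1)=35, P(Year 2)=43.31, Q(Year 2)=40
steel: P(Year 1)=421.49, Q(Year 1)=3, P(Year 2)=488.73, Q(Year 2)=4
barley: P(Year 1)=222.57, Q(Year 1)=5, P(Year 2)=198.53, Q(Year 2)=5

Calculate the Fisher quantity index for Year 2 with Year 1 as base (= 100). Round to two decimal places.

Laspeyres component (base-period weights):
ΣP(Year 1)Q(Year 2) = 2849.53×5 + 134.18×5 + 48.02×40 + 421.49×4 + 222.57×5 = 14247.65 + 670.9 + 1920.8 + 1685.96 + 1112.85 = 19638.16
ΣP(Year 1)Q(Year 1) = 2849.53×6 + 134.18×6 + 48.02×35 + 421.49×3 + 222.57×5 = 17097.18 + 805.08 + 1680.7 + 1264.47 + 1112.85 = 21960.28
L = 19638.16 / 21960.28 × 100 = 89.4258
Paasche component (current-period weights):
ΣP(Year 2)Q(Year 2) = 2039.93×5 + 178.39×5 + 43.31×40 + 488.73×4 + 198.53×5 = 10199.65 + 891.95 + 1732.4 + 1954.92 + 992.65 = 15771.57
ΣP(Year 2)Q(Year 1) = 2039.93×6 + 178.39×6 + 43.31×35 + 488.73×3 + 198.53×5 = 12239.58 + 1070.34 + 1515.85 + 1466.19 + 992.65 = 17284.61
P = 15771.57 / 17284.61 × 100 = 91.2463
Fisher = √(L × P) = √(89.4258 × 91.2463) = 90.3315

90.33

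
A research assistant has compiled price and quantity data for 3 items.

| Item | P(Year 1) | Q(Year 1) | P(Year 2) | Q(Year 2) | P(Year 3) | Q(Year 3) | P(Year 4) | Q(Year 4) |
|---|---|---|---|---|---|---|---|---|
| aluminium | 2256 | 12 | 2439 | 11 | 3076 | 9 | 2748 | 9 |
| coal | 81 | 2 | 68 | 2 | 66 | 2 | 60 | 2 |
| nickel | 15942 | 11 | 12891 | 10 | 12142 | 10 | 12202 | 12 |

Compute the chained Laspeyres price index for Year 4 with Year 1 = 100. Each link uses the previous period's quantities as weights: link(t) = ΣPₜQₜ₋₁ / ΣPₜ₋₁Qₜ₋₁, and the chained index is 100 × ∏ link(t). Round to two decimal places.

82.91

Link Year 1→Year 2:
ΣP(Year 2)Q(Year 1) = 2439×12 + 68×2 + 12891×11 = 29268 + 136 + 141801 = 171205
ΣP(Year 1)Q(Year 1) = 2256×12 + 81×2 + 15942×11 = 27072 + 162 + 175362 = 202596
link = 171205/202596 = 0.845056
Link Year 2→Year 3:
ΣP(Year 3)Q(Year 2) = 3076×11 + 66×2 + 12142×10 = 33836 + 132 + 121420 = 155388
ΣP(Year 2)Q(Year 2) = 2439×11 + 68×2 + 12891×10 = 26829 + 136 + 128910 = 155875
link = 155388/155875 = 0.996876
Link Year 3→Year 4:
ΣP(Year 4)Q(Year 3) = 2748×9 + 60×2 + 12202×10 = 24732 + 120 + 122020 = 146872
ΣP(Year 3)Q(Year 3) = 3076×9 + 66×2 + 12142×10 = 27684 + 132 + 121420 = 149236
link = 146872/149236 = 0.984159
Chained index = 100 × 0.845056 × 0.996876 × 0.984159 = 82.9072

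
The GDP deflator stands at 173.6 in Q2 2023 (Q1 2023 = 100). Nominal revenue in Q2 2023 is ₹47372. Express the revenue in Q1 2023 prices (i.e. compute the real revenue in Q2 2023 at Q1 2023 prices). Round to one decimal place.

Real = Nominal ÷ (Index/100) = 47372 ÷ (173.6/100)
     = 47372 ÷ 1.736 = 27288.0184

27288.0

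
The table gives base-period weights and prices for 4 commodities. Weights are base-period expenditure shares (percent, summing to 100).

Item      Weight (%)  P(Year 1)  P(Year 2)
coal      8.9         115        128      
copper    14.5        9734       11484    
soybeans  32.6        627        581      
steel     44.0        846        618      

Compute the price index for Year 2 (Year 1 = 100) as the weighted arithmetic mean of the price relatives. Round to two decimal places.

89.36

coal: 8.9 × (128/115) = 8.9 × 1.113043 = 9.9061
copper: 14.5 × (11484/9734) = 14.5 × 1.179782 = 17.1068
soybeans: 32.6 × (581/627) = 32.6 × 0.926635 = 30.2083
steel: 44.0 × (618/846) = 44.0 × 0.730496 = 32.1418
Index = Σ wᵢ·(p₁ᵢ/p₀ᵢ) = 9.9061 + 17.1068 + 30.2083 + 32.1418 = 89.3631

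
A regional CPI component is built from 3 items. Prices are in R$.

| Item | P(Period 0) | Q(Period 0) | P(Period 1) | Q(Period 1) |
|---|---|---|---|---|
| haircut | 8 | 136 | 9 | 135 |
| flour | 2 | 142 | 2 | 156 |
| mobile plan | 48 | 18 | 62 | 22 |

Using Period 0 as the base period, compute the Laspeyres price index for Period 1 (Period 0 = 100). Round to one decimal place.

117.4

Laspeyres price index uses base-period quantities as weights.
ΣP(Period 1)·Q(Period 0) = 9×136 + 2×142 + 62×18 = 1224 + 284 + 1116 = 2624
ΣP(Period 0)·Q(Period 0) = 8×136 + 2×142 + 48×18 = 1088 + 284 + 864 = 2236
Index = 2624 / 2236 × 100 = 117.3524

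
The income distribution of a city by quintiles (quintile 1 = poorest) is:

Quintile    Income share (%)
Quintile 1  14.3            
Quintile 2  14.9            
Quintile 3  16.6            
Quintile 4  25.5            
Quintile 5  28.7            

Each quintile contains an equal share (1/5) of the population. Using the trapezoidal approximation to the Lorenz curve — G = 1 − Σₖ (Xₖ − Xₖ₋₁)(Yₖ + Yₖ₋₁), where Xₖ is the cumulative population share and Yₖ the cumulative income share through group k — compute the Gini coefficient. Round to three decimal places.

0.158

Cumulative income shares Yₖ: 0.1430, 0.2920, 0.4580, 0.7130, 1.0000
Σ (Xₖ−Xₖ₋₁)(Yₖ+Yₖ₋₁) = (1/5)(0.1430+0.0000) + (1/5)(0.2920+0.1430) + (1/5)(0.4580+0.2920) + (1/5)(0.7130+0.4580) + (1/5)(1.0000+0.7130)
  = 0.0286 + 0.0870 + 0.1500 + 0.2342 + 0.3426 = 0.8424
G = 1 − 0.8424 = 0.1576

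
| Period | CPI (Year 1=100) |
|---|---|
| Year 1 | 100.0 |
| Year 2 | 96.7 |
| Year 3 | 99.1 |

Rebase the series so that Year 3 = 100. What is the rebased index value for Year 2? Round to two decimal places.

Rebased(Year 2) = 96.7 / 99.1 × 100 = 97.5782

97.58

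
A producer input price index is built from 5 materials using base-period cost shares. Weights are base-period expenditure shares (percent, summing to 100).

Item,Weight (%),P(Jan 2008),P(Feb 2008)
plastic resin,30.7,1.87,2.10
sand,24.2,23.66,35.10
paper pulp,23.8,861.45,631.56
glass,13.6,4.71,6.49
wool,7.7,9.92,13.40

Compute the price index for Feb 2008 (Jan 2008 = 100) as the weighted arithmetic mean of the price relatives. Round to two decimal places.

116.97

plastic resin: 30.7 × (2.10/1.87) = 30.7 × 1.122995 = 34.4759
sand: 24.2 × (35.10/23.66) = 24.2 × 1.483516 = 35.9011
paper pulp: 23.8 × (631.56/861.45) = 23.8 × 0.733136 = 17.4486
glass: 13.6 × (6.49/4.71) = 13.6 × 1.377919 = 18.7397
wool: 7.7 × (13.40/9.92) = 7.7 × 1.350806 = 10.4012
Index = Σ wᵢ·(p₁ᵢ/p₀ᵢ) = 34.4759 + 35.9011 + 17.4486 + 18.7397 + 10.4012 = 116.9666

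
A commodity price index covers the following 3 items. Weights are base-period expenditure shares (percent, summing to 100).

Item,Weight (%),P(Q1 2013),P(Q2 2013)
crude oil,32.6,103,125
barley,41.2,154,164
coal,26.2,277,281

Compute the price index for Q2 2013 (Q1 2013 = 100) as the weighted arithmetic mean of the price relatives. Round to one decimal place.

crude oil: 32.6 × (125/103) = 32.6 × 1.213592 = 39.5631
barley: 41.2 × (164/154) = 41.2 × 1.064935 = 43.8753
coal: 26.2 × (281/277) = 26.2 × 1.014440 = 26.5783
Index = Σ wᵢ·(p₁ᵢ/p₀ᵢ) = 39.5631 + 43.8753 + 26.5783 = 110.0168

110.0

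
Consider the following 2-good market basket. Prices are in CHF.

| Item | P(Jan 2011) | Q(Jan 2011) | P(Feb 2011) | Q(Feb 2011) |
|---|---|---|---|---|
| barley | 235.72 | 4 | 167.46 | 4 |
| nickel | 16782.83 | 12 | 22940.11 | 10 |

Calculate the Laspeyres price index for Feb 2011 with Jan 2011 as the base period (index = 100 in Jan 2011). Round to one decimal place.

Laspeyres price index uses base-period quantities as weights.
ΣP(Feb 2011)·Q(Jan 2011) = 167.46×4 + 22940.11×12 = 669.84 + 275281.32 = 275951.16
ΣP(Jan 2011)·Q(Jan 2011) = 235.72×4 + 16782.83×12 = 942.88 + 201393.96 = 202336.84
Index = 275951.16 / 202336.84 × 100 = 136.3821

136.4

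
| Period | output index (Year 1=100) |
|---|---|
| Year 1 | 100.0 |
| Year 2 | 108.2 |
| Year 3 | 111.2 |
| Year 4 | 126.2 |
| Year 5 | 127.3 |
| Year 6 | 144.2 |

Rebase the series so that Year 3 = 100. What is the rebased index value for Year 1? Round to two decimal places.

89.93

Rebased(Year 1) = 100.0 / 111.2 × 100 = 89.9281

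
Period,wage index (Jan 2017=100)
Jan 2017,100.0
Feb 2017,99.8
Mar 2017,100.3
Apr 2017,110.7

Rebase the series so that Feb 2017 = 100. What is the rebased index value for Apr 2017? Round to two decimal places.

110.92

Rebased(Apr 2017) = 110.7 / 99.8 × 100 = 110.9218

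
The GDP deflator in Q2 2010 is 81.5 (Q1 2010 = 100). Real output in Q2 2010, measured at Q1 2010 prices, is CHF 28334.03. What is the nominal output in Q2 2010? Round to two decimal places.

Nominal = Real × (Index/100) = 28334.03 × (81.5/100)
        = 28334.03 × 0.815 = 23092.2344

23092.23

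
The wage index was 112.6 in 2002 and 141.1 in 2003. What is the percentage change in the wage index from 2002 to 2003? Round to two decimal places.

25.31%

Change = (141.1 − 112.6) / 112.6 × 100
       = 28.5 / 112.6 × 100 = 25.3108%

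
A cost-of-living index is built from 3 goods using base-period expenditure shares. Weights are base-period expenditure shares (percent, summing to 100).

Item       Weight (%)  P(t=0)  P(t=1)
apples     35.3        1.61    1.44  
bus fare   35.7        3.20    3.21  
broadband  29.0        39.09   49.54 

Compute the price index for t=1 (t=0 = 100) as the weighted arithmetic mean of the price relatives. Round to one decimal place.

104.1

apples: 35.3 × (1.44/1.61) = 35.3 × 0.894410 = 31.5727
bus fare: 35.7 × (3.21/3.20) = 35.7 × 1.003125 = 35.8116
broadband: 29.0 × (49.54/39.09) = 29.0 × 1.267332 = 36.7526
Index = Σ wᵢ·(p₁ᵢ/p₀ᵢ) = 31.5727 + 35.8116 + 36.7526 = 104.1369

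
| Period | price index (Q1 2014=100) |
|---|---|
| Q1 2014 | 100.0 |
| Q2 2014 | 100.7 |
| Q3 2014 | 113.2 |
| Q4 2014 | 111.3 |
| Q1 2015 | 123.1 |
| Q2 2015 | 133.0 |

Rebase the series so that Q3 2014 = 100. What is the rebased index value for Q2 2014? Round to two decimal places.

88.96

Rebased(Q2 2014) = 100.7 / 113.2 × 100 = 88.9576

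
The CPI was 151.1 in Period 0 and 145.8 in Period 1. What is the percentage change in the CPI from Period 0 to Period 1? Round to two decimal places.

-3.51%

Change = (145.8 − 151.1) / 151.1 × 100
       = -5.3 / 151.1 × 100 = -3.5076%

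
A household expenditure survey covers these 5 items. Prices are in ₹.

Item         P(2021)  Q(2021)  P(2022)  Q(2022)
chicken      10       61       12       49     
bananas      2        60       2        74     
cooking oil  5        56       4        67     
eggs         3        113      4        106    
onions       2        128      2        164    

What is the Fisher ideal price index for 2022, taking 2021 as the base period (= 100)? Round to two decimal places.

Laspeyres component (base-period weights):
ΣP(2022)Q(2021) = 12×61 + 2×60 + 4×56 + 4×113 + 2×128 = 732 + 120 + 224 + 452 + 256 = 1784
ΣP(2021)Q(2021) = 10×61 + 2×60 + 5×56 + 3×113 + 2×128 = 610 + 120 + 280 + 339 + 256 = 1605
L = 1784 / 1605 × 100 = 111.1526
Paasche component (current-period weights):
ΣP(2022)Q(2022) = 12×49 + 2×74 + 4×67 + 4×106 + 2×164 = 588 + 148 + 268 + 424 + 328 = 1756
ΣP(2021)Q(2022) = 10×49 + 2×74 + 5×67 + 3×106 + 2×164 = 490 + 148 + 335 + 318 + 328 = 1619
P = 1756 / 1619 × 100 = 108.4620
Fisher = √(L × P) = √(111.1526 × 108.4620) = 109.7991

109.80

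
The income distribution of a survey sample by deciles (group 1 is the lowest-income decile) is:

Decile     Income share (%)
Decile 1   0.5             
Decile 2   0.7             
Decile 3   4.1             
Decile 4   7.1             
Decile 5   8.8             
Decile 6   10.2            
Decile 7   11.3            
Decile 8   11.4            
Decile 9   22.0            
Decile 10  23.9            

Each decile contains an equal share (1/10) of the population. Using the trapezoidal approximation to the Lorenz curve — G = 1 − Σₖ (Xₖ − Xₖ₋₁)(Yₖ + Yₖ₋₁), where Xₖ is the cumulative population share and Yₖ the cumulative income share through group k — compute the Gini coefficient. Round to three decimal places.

0.410

Cumulative income shares Yₖ: 0.0050, 0.0120, 0.0530, 0.1240, 0.2120, 0.3140, 0.4270, 0.5410, 0.7610, 1.0000
Σ (Xₖ−Xₖ₋₁)(Yₖ+Yₖ₋₁) = (1/10)(0.0050+0.0000) + (1/10)(0.0120+0.0050) + (1/10)(0.0530+0.0120) + (1/10)(0.1240+0.0530) + (1/10)(0.2120+0.1240) + (1/10)(0.3140+0.2120) + (1/10)(0.4270+0.3140) + (1/10)(0.5410+0.4270) + (1/10)(0.7610+0.5410) + (1/10)(1.0000+0.7610)
  = 0.0005 + 0.0017 + 0.0065 + 0.0177 + 0.0336 + 0.0526 + 0.0741 + 0.0968 + 0.1302 + 0.1761 = 0.5898
G = 1 − 0.5898 = 0.4102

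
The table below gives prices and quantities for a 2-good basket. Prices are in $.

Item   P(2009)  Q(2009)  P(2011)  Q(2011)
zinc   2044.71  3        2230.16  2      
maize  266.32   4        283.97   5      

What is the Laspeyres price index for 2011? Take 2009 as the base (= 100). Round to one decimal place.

108.7

Laspeyres price index uses base-period quantities as weights.
ΣP(2011)·Q(2009) = 2230.16×3 + 283.97×4 = 6690.48 + 1135.88 = 7826.36
ΣP(2009)·Q(2009) = 2044.71×3 + 266.32×4 = 6134.13 + 1065.28 = 7199.41
Index = 7826.36 / 7199.41 × 100 = 108.7084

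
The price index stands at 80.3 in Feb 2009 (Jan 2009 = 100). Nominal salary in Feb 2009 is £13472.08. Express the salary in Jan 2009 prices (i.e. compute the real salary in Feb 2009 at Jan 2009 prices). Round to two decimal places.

16777.19

Real = Nominal ÷ (Index/100) = 13472.08 ÷ (80.3/100)
     = 13472.08 ÷ 0.803 = 16777.1856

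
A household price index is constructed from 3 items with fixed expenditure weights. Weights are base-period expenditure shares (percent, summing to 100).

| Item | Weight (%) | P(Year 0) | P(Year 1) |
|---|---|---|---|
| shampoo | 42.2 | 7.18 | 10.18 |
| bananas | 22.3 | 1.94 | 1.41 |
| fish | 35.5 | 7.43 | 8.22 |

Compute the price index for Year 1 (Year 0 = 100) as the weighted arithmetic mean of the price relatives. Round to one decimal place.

115.3

shampoo: 42.2 × (10.18/7.18) = 42.2 × 1.417827 = 59.8323
bananas: 22.3 × (1.41/1.94) = 22.3 × 0.726804 = 16.2077
fish: 35.5 × (8.22/7.43) = 35.5 × 1.106326 = 39.2746
Index = Σ wᵢ·(p₁ᵢ/p₀ᵢ) = 59.8323 + 16.2077 + 39.2746 = 115.3146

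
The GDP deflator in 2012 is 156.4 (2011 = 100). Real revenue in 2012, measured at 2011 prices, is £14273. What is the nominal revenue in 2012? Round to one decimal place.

Nominal = Real × (Index/100) = 14273 × (156.4/100)
        = 14273 × 1.564 = 22322.9720

22323.0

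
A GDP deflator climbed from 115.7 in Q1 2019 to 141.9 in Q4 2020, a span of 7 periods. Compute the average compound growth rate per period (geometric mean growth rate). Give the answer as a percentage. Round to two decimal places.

2.96%

Growth factor = (141.9/115.7)^(1/7) = (1.226448)^(1/7) = 1.029590
Growth rate = 1.029590 − 1 = 0.029590 = 2.9590%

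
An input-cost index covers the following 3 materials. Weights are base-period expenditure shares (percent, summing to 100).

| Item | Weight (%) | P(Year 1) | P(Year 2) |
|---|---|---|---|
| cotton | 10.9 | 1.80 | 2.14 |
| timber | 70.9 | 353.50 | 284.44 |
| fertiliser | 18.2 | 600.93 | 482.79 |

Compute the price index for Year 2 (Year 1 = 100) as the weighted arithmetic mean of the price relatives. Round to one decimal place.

84.6

cotton: 10.9 × (2.14/1.80) = 10.9 × 1.188889 = 12.9589
timber: 70.9 × (284.44/353.50) = 70.9 × 0.804639 = 57.0489
fertiliser: 18.2 × (482.79/600.93) = 18.2 × 0.803405 = 14.6220
Index = Σ wᵢ·(p₁ᵢ/p₀ᵢ) = 12.9589 + 57.0489 + 14.6220 = 84.6298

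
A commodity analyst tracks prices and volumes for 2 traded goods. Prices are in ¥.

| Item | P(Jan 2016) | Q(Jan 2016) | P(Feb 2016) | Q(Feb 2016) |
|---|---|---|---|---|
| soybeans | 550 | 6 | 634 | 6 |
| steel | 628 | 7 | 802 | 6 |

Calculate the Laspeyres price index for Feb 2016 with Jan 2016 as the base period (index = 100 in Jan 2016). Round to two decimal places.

122.38

Laspeyres price index uses base-period quantities as weights.
ΣP(Feb 2016)·Q(Jan 2016) = 634×6 + 802×7 = 3804 + 5614 = 9418
ΣP(Jan 2016)·Q(Jan 2016) = 550×6 + 628×7 = 3300 + 4396 = 7696
Index = 9418 / 7696 × 100 = 122.3753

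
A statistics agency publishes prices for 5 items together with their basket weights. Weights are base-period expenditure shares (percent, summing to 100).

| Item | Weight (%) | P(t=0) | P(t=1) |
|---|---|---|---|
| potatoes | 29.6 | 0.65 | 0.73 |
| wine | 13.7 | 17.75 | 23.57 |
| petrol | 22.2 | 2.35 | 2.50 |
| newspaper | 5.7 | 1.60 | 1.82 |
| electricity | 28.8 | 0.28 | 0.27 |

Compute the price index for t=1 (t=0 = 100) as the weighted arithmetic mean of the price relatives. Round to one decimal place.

potatoes: 29.6 × (0.73/0.65) = 29.6 × 1.123077 = 33.2431
wine: 13.7 × (23.57/17.75) = 13.7 × 1.327887 = 18.1921
petrol: 22.2 × (2.50/2.35) = 22.2 × 1.063830 = 23.6170
newspaper: 5.7 × (1.82/1.60) = 5.7 × 1.137500 = 6.4837
electricity: 28.8 × (0.27/0.28) = 28.8 × 0.964286 = 27.7714
Index = Σ wᵢ·(p₁ᵢ/p₀ᵢ) = 33.2431 + 18.1921 + 23.6170 + 6.4837 + 27.7714 = 109.3073

109.3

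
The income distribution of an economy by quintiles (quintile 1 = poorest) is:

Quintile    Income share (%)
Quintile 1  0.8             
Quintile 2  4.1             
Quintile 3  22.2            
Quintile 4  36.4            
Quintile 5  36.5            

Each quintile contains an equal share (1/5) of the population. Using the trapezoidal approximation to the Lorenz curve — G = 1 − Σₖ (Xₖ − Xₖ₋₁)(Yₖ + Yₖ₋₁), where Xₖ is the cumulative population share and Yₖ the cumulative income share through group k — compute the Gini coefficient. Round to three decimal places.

0.415

Cumulative income shares Yₖ: 0.0080, 0.0490, 0.2710, 0.6350, 1.0000
Σ (Xₖ−Xₖ₋₁)(Yₖ+Yₖ₋₁) = (1/5)(0.0080+0.0000) + (1/5)(0.0490+0.0080) + (1/5)(0.2710+0.0490) + (1/5)(0.6350+0.2710) + (1/5)(1.0000+0.6350)
  = 0.0016 + 0.0114 + 0.0640 + 0.1812 + 0.3270 = 0.5852
G = 1 − 0.5852 = 0.4148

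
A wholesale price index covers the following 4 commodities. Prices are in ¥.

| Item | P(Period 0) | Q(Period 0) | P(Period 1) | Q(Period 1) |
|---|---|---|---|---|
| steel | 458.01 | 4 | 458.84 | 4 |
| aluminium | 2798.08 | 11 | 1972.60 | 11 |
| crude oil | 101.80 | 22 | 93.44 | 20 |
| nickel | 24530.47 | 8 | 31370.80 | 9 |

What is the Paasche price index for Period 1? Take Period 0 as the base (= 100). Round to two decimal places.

Paasche price index uses current-period quantities as weights.
ΣP(Period 1)·Q(Period 1) = 458.84×4 + 1972.60×11 + 93.44×20 + 31370.80×9 = 1835.36 + 21698.6 + 1868.8 + 282337.2 = 307739.96
ΣP(Period 0)·Q(Period 1) = 458.01×4 + 2798.08×11 + 101.80×20 + 24530.47×9 = 1832.04 + 30778.88 + 2036 + 220774.23 = 255421.15
Index = 307739.96 / 255421.15 × 100 = 120.4834

120.48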